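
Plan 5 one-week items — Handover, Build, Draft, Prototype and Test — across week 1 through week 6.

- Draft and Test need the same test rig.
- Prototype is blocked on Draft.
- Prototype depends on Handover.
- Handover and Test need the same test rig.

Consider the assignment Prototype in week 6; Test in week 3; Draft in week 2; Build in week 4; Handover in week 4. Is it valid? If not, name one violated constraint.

Prototype depends on Handover — holds.
Draft and Test need the same test rig — holds.
Prototype is blocked on Draft — holds.
Handover and Test need the same test rig — holds.

Yes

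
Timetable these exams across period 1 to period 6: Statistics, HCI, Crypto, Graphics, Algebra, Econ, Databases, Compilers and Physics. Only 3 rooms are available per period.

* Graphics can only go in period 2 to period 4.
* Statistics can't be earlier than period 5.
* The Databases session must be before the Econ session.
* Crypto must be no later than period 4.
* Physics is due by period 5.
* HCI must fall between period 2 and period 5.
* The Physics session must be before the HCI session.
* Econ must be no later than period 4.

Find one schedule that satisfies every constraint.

Compilers -> period 3; Crypto -> period 1; Graphics -> period 2; Algebra -> period 3; HCI -> period 2; Databases -> period 1; Physics -> period 1; Econ -> period 2; Statistics -> period 5

Checking: Databases(period 1) before Econ(period 2); Physics(period 1) before HCI(period 2); Physics=period 1 in [period 1,period 5]; Crypto=period 1 in [period 1,period 4]; Graphics=period 2 in [period 2,period 4]; HCI=period 2 in [period 2,period 5]; Statistics=period 5 in [period 5,period 6]; Econ=period 2 in [period 1,period 4]; max 3 per period (cap 3).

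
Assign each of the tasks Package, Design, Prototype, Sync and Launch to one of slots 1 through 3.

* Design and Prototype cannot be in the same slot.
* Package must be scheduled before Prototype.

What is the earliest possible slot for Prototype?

Precedence pushes Prototype to at least 2.
Prototype at 2 is achievable: Sync in 1, Prototype in 2, Launch in 1, Design in 1, Package in 1.

2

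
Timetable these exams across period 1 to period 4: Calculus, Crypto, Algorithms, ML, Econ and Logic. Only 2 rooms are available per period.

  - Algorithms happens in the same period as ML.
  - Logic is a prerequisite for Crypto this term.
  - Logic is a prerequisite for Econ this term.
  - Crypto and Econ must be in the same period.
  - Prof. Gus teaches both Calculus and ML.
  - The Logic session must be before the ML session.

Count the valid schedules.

Splitting on Calculus: it can be period 1 (8), period 2 (4), period 3 (2), period 4 (2). Listing each branch's schedules as (Crypto, Algorithms, ML, Econ, Logic) by period number:
Calculus=period 1: (2,3,3,2,1) (2,4,4,2,1) (3,2,2,3,1) (3,4,4,3,1) (3,4,4,3,2) (4,2,2,4,1) (4,3,3,4,1) (4,3,3,4,2) — 8.
Calculus=period 2: (3,4,4,3,1) (3,4,4,3,2) (4,3,3,4,1) (4,3,3,4,2) — 4.
Calculus=period 3: (2,4,4,2,1) (4,2,2,4,1) — 2.
Calculus=period 4: (2,3,3,2,1) (3,2,2,3,1) — 2.
Summing: 8 + 4 + 2 + 2 = 16.

16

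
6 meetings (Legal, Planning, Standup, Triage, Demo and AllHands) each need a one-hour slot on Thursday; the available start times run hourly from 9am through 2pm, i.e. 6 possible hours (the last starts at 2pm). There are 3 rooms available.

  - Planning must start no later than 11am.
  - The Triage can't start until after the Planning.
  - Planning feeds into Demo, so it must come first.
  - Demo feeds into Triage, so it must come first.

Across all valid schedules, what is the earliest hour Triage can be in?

11am

Precedence pushes Triage to at least 11am.
Triage at 11am is achievable: Standup in 9am, Demo in 10am, Triage in 11am, Legal in 9am, Planning in 9am, AllHands in 10am.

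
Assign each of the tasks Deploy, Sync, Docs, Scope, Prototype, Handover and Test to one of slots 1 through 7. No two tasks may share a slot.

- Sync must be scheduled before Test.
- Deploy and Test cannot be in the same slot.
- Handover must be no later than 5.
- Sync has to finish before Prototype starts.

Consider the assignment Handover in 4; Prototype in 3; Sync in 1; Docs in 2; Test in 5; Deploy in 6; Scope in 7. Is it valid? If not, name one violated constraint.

Valid

No two tasks may share a slot — holds.
Sync must be scheduled before Test — holds.
Handover must be no later than 5 — holds.
Sync has to finish before Prototype starts — holds.
Deploy and Test cannot be in the same slot — holds.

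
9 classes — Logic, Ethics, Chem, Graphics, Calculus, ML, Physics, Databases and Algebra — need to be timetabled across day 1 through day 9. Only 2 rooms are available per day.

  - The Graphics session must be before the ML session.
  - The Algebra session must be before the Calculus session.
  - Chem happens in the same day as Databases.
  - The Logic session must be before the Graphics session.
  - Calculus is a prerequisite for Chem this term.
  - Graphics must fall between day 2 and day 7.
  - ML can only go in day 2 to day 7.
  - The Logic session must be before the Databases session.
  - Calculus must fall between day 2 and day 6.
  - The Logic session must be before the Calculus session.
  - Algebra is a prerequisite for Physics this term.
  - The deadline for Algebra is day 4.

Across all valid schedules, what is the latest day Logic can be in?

day 5

Downstream work caps Logic at day 5.
Logic at day 5 is achievable: Logic -> day 5; Physics -> day 2; Databases -> day 8; Ethics -> day 1; Graphics -> day 6; ML -> day 7; Calculus -> day 6; Algebra -> day 1; Chem -> day 8.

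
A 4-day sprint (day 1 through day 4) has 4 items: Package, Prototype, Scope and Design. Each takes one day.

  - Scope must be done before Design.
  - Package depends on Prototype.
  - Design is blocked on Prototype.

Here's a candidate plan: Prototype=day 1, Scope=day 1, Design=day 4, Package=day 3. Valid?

Design is blocked on Prototype — holds.
Scope must be done before Design — holds.
Package depends on Prototype — holds.

Yes, all constraints hold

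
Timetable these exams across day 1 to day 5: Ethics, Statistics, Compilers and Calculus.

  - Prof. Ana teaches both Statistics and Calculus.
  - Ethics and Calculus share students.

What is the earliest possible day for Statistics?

Statistics at day 1 is achievable: Statistics -> day 1; Ethics -> day 1; Calculus -> day 2; Compilers -> day 1.

day 1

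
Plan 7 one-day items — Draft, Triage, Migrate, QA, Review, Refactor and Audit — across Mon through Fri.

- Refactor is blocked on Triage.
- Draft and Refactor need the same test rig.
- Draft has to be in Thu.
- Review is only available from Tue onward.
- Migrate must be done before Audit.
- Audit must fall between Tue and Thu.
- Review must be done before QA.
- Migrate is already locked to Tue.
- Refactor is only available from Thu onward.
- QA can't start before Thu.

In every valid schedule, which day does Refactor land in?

Refactor's window is Thu–Fri.
Draft is fixed at Thu, and Refactor can't share a day with Draft.
So Refactor must be Fri.

Fri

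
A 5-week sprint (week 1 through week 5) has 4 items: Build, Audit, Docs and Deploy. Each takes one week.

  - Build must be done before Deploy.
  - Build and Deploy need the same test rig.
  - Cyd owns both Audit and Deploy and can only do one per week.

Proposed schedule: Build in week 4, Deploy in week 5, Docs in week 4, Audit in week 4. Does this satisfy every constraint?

Valid

Cyd owns both Audit and Deploy and can only do one per week — holds.
Build and Deploy need the same test rig — holds.
Build must be done before Deploy — holds.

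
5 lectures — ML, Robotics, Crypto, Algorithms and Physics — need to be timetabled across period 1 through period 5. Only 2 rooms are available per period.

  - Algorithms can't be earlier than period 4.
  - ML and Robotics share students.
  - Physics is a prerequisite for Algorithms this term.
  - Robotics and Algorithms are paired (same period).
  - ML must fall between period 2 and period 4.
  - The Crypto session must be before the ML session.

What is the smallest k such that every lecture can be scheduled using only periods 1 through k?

4 periods

The precedence chain requires at least 2 distinct periods.
With at most 2 per period and 5 lectures, at least 3 periods are needed.
Algorithms can't be placed before period 4, so the schedule must run through at least period 4.
4 works (last occupied period: period 4): for example Algorithms in period 4; Physics in period 1; ML in period 2; Robotics in period 4; Crypto in period 1.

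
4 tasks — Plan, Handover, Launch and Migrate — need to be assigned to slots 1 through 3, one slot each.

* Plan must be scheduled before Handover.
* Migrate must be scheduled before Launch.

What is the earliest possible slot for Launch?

Precedence pushes Launch to at least 2.
Launch at 2 is achievable: Launch=2, Migrate=1, Handover=2, Plan=1.

2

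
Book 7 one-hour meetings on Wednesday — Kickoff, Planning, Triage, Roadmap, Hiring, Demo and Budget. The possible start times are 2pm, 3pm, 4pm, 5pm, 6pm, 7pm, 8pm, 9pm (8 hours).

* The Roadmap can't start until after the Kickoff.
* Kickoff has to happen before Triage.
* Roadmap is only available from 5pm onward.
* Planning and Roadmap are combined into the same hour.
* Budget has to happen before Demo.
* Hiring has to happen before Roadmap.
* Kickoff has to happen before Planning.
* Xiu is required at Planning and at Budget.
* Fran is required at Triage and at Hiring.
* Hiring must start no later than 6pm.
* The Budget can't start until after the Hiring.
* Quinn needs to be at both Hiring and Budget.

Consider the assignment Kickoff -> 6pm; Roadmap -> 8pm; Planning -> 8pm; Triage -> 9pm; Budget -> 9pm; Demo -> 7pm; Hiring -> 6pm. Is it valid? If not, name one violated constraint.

Xiu is required at Planning and at Budget — holds.
The Roadmap can't start until after the Kickoff — holds.
Quinn needs to be at both Hiring and Budget — holds.
Budget has to happen before Demo — violated.
Kickoff has to happen before Planning — holds.
The Budget can't start until after the Hiring — holds.
Roadmap is only available from 5pm onward — holds.
Hiring has to happen before Roadmap — holds.
Kickoff has to happen before Triage — holds.
Hiring must start no later than 6pm — holds.
Fran is required at Triage and at Hiring — holds.
Planning and Roadmap are combined into the same hour — holds.

Invalid. Budget has to happen before Demo.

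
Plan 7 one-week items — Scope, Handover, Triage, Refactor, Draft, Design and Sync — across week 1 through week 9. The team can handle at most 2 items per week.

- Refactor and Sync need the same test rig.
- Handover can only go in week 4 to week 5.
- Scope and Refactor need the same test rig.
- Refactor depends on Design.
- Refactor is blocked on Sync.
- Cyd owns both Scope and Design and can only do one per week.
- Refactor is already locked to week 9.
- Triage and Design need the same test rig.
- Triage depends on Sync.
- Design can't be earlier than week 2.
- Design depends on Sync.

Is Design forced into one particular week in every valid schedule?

No

Design can be week 2 (e.g. Triage=week 3; Design=week 2; Handover=week 4; Sync=week 1; Scope=week 1; Refactor=week 9; Draft=week 2) or week 3 (e.g. Sync=week 1; Draft=week 2; Triage=week 2; Design=week 3; Refactor=week 9; Handover=week 4; Scope=week 1).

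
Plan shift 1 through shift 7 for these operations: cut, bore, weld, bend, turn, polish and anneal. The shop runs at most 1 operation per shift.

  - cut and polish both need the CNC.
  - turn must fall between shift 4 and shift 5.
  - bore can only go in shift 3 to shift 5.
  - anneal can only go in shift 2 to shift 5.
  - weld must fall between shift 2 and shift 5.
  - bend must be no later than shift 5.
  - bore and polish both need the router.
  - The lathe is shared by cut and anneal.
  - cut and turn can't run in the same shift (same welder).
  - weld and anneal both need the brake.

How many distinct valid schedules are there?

Splitting on cut: it can be shift 6 (8), shift 7 (8). Listing each branch's schedules as (bore, weld, bend, turn, polish, anneal) by shift number:
cut=shift 6: (3,2,1,4,7,5) (3,2,1,5,7,4) (3,4,1,5,7,2) (3,5,1,4,7,2) (4,2,1,5,7,3) (4,3,1,5,7,2) (5,2,1,4,7,3) (5,3,1,4,7,2) — 8.
cut=shift 7: (3,2,1,4,6,5) (3,2,1,5,6,4) (3,4,1,5,6,2) (3,5,1,4,6,2) (4,2,1,5,6,3) (4,3,1,5,6,2) (5,2,1,4,6,3) (5,3,1,4,6,2) — 8.
Summing: 8 + 8 = 16.

16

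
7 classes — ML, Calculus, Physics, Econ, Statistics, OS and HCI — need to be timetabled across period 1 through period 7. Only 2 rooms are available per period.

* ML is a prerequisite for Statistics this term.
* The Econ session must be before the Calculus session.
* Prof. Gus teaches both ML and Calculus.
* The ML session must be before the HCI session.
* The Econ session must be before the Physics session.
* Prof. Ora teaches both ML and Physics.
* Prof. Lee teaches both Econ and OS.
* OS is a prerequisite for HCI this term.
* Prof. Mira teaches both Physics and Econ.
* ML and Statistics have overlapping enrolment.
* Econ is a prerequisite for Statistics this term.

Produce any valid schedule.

ML=period 1; OS=period 2; Econ=period 1; Calculus=period 3; Physics=period 4; HCI=period 3; Statistics=period 2

Checking: Econ(period 1) before Calculus(period 3); ML(period 1) before Statistics(period 2); OS(period 2) before HCI(period 3); Econ(period 1) before Physics(period 4); ML(period 1) before HCI(period 3); Econ(period 1) before Statistics(period 2); ML(period 1) != Physics(period 4); ML(period 1) != Statistics(period 2); Econ(period 1) != OS(period 2); Physics(period 4) != Econ(period 1); ML(period 1) != Calculus(period 3); max 2 per period (cap 2).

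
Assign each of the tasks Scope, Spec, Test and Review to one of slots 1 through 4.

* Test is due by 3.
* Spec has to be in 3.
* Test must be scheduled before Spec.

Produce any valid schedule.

Spec -> 3, Review -> 1, Test -> 1, Scope -> 1

Checking: Test(1) before Spec(3); Test=1 in [1,3]; Spec=3 in [3,3].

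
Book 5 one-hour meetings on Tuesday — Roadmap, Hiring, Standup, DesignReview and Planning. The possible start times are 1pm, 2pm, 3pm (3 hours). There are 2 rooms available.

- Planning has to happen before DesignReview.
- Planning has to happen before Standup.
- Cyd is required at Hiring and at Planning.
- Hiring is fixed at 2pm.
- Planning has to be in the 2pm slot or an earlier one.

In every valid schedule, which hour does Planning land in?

1pm

Planning's window is 1pm–2pm.
Hiring is fixed at 2pm, and Planning can't share a hour with Hiring.
So Planning must be 1pm.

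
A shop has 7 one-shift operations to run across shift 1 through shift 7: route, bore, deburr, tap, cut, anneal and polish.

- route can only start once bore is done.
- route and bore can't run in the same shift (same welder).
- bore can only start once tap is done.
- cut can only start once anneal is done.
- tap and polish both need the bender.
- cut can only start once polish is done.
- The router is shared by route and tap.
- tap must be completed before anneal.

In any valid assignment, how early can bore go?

Precedence pushes bore to at least shift 2; downstream work caps bore at shift 6.
bore at shift 2 is achievable: cut in shift 3; bore in shift 2; deburr in shift 1; anneal in shift 2; route in shift 3; tap in shift 1; polish in shift 2.

shift 2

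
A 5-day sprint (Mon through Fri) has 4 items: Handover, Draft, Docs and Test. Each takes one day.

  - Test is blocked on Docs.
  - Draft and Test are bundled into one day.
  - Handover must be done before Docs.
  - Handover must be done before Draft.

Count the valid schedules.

Splitting on Handover: it can be Mon (6), Tue (3), Wed (1). Listing each branch's schedules as (Draft, Docs, Test):
Handover=Mon: (Wed,Tue,Wed) (Thu,Tue,Thu) (Thu,Wed,Thu) (Fri,Tue,Fri) (Fri,Wed,Fri) (Fri,Thu,Fri) — 6.
Handover=Tue: (Thu,Wed,Thu) (Fri,Wed,Fri) (Fri,Thu,Fri) — 3.
Handover=Wed: (Fri,Thu,Fri) — 1.
Summing: 6 + 3 + 1 = 10.

10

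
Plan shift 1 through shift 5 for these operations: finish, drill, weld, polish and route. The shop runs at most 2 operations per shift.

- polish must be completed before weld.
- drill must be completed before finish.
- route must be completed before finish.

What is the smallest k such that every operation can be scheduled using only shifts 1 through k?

3

The precedence chain requires at least 2 distinct shifts.
With at most 2 per shift and 5 operations, at least 3 shifts are needed.
3 works (last occupied shift: shift 3): for example finish=shift 2, drill=shift 1, polish=shift 2, route=shift 1, weld=shift 3.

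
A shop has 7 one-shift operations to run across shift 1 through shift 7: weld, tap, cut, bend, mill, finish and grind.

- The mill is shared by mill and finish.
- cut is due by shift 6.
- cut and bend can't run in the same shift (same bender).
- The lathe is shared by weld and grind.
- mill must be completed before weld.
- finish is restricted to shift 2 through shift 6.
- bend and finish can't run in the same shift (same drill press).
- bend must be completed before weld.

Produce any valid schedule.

grind=shift 1; finish=shift 2; tap=shift 1; mill=shift 1; weld=shift 4; bend=shift 3; cut=shift 1

Checking: mill(shift 1) before weld(shift 4); bend(shift 3) before weld(shift 4); mill(shift 1) != finish(shift 2); bend(shift 3) != finish(shift 2); weld(shift 4) != grind(shift 1); cut(shift 1) != bend(shift 3); cut=shift 1 in [shift 1,shift 6]; finish=shift 2 in [shift 2,shift 6].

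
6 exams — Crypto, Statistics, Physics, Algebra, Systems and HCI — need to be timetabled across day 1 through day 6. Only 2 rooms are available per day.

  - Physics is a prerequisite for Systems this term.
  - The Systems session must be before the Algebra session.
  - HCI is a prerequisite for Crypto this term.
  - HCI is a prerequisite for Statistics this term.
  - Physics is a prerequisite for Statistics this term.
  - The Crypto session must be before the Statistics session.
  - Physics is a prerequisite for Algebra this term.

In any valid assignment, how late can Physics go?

Downstream work caps Physics at day 4.
Physics at day 4 is achievable: Physics -> day 4; Statistics -> day 5; Algebra -> day 6; Systems -> day 5; HCI -> day 1; Crypto -> day 2.

day 4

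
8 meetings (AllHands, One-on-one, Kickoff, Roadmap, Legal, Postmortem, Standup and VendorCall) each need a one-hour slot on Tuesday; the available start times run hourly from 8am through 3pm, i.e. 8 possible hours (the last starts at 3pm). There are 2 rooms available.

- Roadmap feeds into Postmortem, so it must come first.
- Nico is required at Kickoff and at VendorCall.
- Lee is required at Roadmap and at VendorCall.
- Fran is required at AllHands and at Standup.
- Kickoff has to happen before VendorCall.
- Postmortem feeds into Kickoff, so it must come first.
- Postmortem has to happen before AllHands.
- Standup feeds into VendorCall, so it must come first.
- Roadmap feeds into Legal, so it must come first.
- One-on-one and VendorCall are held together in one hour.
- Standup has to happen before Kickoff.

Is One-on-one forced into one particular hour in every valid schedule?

One-on-one can be 11am (e.g. AllHands -> 10am, Legal -> 9am, Postmortem -> 9am, VendorCall -> 11am, Roadmap -> 8am, Kickoff -> 10am, Standup -> 8am, One-on-one -> 11am) or 12pm (e.g. VendorCall in 12pm, AllHands in 10am, One-on-one in 12pm, Standup in 8am, Kickoff in 10am, Roadmap in 8am, Legal in 9am, Postmortem in 9am).

No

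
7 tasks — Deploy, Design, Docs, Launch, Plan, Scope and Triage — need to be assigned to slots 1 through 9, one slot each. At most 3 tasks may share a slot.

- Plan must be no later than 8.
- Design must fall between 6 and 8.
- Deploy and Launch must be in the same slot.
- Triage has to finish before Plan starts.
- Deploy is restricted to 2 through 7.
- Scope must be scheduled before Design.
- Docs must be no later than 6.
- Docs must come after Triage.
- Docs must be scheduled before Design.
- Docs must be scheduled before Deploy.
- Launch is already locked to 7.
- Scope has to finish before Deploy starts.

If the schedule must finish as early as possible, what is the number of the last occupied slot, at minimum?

7

The precedence chain requires at least 3 distinct slots.
With at most 3 per slot and 7 tasks, at least 3 slots are needed.
Launch can't be placed before 7, so the schedule must run through at least slot 7.
7 works (last occupied slot: 7): for example Triage -> 1; Launch -> 7; Design -> 6; Docs -> 2; Scope -> 1; Deploy -> 7; Plan -> 2.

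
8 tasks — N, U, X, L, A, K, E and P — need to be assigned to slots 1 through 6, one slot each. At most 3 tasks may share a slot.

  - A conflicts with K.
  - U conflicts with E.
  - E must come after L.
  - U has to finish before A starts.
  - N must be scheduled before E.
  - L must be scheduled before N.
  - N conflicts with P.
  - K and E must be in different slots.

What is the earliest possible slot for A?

Precedence pushes A to at least 2.
A at 2 is achievable: N -> 2, U -> 1, K -> 4, P -> 3, X -> 1, E -> 3, L -> 1, A -> 2.

2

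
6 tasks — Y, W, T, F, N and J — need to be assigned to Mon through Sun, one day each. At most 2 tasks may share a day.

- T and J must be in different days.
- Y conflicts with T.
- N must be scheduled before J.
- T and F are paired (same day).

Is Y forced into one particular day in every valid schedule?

Y can be Mon (e.g. F in Wed; W in Tue; Y in Mon; N in Mon; T in Wed; J in Tue) or Tue (e.g. N=Mon, W=Mon, T=Wed, J=Tue, F=Wed, Y=Tue).

No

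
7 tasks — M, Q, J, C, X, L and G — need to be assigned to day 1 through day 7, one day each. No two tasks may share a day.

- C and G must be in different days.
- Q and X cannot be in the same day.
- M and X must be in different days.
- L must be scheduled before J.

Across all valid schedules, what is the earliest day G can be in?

G at day 1 is achievable: M -> day 4, C -> day 6, G -> day 1, L -> day 2, J -> day 3, X -> day 7, Q -> day 5.

day 1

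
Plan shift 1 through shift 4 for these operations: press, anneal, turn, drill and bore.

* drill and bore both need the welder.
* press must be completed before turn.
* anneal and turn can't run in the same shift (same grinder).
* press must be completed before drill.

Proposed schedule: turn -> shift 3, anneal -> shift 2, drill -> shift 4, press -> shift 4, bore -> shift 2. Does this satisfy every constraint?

Invalid. press must be completed before turn.

press must be completed before drill — violated.
press must be completed before turn — violated.
drill and bore both need the welder — holds.
anneal and turn can't run in the same shift (same grinder) — holds.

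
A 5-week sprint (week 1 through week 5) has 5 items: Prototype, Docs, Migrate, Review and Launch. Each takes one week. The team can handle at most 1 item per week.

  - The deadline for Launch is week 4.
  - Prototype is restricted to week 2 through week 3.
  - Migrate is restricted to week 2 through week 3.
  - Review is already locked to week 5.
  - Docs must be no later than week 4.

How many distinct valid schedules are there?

Enumerating: Docs -> week 1, Launch -> week 4, Migrate -> week 3, Prototype -> week 2, Review -> week 5 | Review=week 5, Launch=week 1, Prototype=week 2, Docs=week 4, Migrate=week 3 | Docs -> week 1; Launch -> week 4; Migrate -> week 2; Review -> week 5; Prototype -> week 3 | Review in week 5; Docs in week 4; Launch in week 1; Migrate in week 2; Prototype in week 3.

4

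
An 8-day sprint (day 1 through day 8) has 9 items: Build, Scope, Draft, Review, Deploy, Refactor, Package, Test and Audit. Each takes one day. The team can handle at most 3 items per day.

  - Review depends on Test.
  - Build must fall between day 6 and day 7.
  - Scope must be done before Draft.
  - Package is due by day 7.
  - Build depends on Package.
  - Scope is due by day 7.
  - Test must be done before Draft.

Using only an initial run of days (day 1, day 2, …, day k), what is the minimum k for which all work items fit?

The precedence chain requires at least 2 distinct days.
With at most 3 per day and 9 work items, at least 3 days are needed.
Build can't be placed before day 6, so the schedule must run through at least day 6.
6 works (last occupied day: day 6): for example Build in day 6; Refactor in day 3; Test in day 1; Review in day 2; Package in day 1; Draft in day 2; Deploy in day 2; Scope in day 1; Audit in day 3.

6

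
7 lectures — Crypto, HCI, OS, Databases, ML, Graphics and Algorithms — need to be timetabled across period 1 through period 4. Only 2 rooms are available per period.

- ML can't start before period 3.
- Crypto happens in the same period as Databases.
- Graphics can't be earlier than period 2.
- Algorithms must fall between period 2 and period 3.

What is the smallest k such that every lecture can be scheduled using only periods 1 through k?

4

With at most 2 per period and 7 lectures, at least 4 periods are needed.
ML can't be placed before period 3, so the schedule must run through at least period 3.
4 works (last occupied period: period 4): for example Crypto in period 1; Graphics in period 2; Algorithms in period 2; Databases in period 1; OS in period 4; ML in period 3; HCI in period 3.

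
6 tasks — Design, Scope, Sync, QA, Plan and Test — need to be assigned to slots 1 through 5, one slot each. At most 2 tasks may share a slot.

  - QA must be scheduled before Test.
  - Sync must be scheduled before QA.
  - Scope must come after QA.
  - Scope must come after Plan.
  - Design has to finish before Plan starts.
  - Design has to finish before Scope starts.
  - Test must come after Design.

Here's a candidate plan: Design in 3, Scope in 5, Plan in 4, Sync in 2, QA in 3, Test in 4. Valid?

Yes, all constraints hold

Scope must come after Plan — holds.
Design has to finish before Plan starts — holds.
Sync must be scheduled before QA — holds.
Scope must come after QA — holds.
Design has to finish before Scope starts — holds.
Test must come after Design — holds.
QA must be scheduled before Test — holds.
At most 2 tasks may share a slot — holds.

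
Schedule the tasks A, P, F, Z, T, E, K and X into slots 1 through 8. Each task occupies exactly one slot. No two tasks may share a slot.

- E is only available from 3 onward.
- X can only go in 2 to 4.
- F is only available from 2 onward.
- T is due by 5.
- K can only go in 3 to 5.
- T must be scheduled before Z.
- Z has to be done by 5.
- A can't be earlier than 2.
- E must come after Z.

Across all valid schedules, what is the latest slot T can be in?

4

T's own window allows nothing later than 5; downstream work caps T at 4.
T at 4 is achievable: X -> 2; E -> 6; F -> 8; T -> 4; A -> 7; P -> 1; Z -> 5; K -> 3.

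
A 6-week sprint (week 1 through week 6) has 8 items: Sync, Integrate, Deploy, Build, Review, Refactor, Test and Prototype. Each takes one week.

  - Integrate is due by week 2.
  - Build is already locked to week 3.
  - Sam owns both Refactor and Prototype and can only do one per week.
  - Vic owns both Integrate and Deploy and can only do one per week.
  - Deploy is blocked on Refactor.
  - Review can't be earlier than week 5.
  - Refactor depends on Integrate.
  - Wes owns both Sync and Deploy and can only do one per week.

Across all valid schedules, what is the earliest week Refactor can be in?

week 2

Precedence pushes Refactor to at least week 2; downstream work caps Refactor at week 5.
Refactor at week 2 is achievable: Deploy=week 3, Sync=week 1, Prototype=week 1, Refactor=week 2, Review=week 5, Build=week 3, Integrate=week 1, Test=week 1.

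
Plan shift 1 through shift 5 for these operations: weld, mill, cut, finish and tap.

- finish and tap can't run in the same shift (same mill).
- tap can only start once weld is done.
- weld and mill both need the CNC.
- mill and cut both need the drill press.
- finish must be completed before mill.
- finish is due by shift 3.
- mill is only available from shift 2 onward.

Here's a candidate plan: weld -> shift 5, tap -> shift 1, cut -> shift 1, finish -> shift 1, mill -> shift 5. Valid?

finish must be completed before mill — holds.
mill is only available from shift 2 onward — holds.
tap can only start once weld is done — violated.
weld and mill both need the CNC — violated.
finish is due by shift 3 — holds.
mill and cut both need the drill press — holds.
finish and tap can't run in the same shift (same mill) — violated.

Invalid. tap can only start once weld is done.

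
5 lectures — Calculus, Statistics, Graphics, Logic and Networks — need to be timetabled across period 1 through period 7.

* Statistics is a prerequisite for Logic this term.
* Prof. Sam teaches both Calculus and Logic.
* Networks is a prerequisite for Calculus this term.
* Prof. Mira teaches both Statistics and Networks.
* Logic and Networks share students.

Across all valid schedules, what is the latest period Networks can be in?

period 6

Downstream work caps Networks at period 6.
Networks at period 6 is achievable: Statistics=period 1; Calculus=period 7; Networks=period 6; Logic=period 2; Graphics=period 1.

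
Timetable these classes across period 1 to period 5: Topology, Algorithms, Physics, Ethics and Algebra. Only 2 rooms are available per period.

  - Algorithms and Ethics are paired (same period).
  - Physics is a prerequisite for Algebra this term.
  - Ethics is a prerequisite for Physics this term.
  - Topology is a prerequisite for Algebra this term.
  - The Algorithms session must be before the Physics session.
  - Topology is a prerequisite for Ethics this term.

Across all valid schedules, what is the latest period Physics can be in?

Precedence pushes Physics to at least period 3; downstream work caps Physics at period 4.
Physics at period 4 is achievable: Ethics in period 2, Physics in period 4, Algorithms in period 2, Algebra in period 5, Topology in period 1.

period 4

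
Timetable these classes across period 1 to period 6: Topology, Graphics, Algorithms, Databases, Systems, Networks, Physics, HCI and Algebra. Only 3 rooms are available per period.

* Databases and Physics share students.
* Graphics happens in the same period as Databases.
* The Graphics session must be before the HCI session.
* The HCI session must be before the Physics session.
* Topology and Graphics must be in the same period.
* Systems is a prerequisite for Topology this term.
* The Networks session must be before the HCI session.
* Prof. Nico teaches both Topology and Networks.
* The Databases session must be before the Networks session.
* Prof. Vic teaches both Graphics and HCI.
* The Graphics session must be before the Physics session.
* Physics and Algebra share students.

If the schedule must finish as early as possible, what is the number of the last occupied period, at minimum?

period 5

The precedence chain requires at least 5 distinct periods.
With at most 3 per period and 9 classes, at least 3 periods are needed.
5 works (last occupied period: period 5): for example Systems=period 1, Graphics=period 2, Networks=period 3, Algebra=period 1, Topology=period 2, Algorithms=period 1, HCI=period 4, Databases=period 2, Physics=period 5.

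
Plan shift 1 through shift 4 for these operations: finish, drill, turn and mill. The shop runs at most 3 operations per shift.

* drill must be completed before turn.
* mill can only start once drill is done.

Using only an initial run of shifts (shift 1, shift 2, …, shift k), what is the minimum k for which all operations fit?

2 shifts

The precedence chain requires at least 2 distinct shifts.
With at most 3 per shift and 4 operations, at least 2 shifts are needed.
2 works (last occupied shift: shift 2): for example mill in shift 2, drill in shift 1, turn in shift 2, finish in shift 1.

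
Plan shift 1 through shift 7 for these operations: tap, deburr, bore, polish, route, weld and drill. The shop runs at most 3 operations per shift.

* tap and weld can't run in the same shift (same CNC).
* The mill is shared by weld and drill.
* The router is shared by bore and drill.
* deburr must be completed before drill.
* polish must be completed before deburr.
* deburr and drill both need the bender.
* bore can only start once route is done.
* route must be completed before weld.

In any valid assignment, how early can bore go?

Precedence pushes bore to at least shift 2.
bore at shift 2 is achievable: polish -> shift 1, weld -> shift 2, drill -> shift 3, bore -> shift 2, tap -> shift 1, route -> shift 1, deburr -> shift 2.

shift 2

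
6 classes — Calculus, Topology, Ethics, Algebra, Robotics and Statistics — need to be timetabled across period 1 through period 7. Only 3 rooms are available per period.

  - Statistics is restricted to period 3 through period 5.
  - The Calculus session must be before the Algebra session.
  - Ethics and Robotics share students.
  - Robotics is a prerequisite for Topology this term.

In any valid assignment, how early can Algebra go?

Precedence pushes Algebra to at least period 2.
Algebra at period 2 is achievable: Statistics=period 3; Robotics=period 1; Calculus=period 1; Ethics=period 2; Topology=period 2; Algebra=period 2.

period 2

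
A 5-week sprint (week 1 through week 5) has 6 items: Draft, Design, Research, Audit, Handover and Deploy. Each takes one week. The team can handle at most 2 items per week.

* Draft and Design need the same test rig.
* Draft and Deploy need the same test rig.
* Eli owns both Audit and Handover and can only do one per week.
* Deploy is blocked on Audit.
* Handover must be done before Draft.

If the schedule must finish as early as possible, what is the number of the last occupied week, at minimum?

The precedence chain requires at least 2 distinct weeks.
With at most 2 per week and 6 work items, at least 3 weeks are needed.
3 works (last occupied week: week 3): for example Handover in week 1, Research in week 3, Design in week 1, Audit in week 2, Deploy in week 3, Draft in week 2.

3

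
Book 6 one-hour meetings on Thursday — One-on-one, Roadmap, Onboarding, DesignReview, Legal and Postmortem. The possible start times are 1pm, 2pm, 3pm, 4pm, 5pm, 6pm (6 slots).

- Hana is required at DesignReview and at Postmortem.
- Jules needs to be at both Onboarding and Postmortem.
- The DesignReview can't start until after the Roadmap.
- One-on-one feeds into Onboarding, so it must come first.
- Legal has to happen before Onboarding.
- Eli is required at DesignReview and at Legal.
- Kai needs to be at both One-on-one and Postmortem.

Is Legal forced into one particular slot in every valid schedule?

No

Legal can be 1pm (e.g. Onboarding=2pm, DesignReview=2pm, Legal=1pm, Roadmap=1pm, One-on-one=1pm, Postmortem=3pm) or 2pm (e.g. Roadmap=1pm; One-on-one=1pm; Onboarding=3pm; Postmortem=2pm; DesignReview=3pm; Legal=2pm).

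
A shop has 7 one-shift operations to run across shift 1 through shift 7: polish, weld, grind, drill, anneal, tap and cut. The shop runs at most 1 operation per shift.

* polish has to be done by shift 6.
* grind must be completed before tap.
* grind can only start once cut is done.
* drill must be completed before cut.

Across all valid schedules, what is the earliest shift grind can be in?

Precedence pushes grind to at least shift 3; downstream work caps grind at shift 6.
grind at shift 3 is achievable: weld -> shift 6, drill -> shift 1, anneal -> shift 7, cut -> shift 2, grind -> shift 3, tap -> shift 5, polish -> shift 4.

shift 3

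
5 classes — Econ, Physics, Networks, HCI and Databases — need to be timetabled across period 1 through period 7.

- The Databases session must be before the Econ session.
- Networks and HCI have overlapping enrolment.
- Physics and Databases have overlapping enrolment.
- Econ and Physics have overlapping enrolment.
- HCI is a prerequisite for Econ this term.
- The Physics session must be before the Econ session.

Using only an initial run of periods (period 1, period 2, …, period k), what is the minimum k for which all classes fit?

The precedence chain requires at least 2 distinct periods.
Could 2 periods be enough, i.e. nothing placed later than period 2? No: Econ must come after HCI (at period 1 or later) → {period 2}; Databases must come before Econ (at period 2 or earlier) → {period 1}; Physics must come before Econ (at period 2 or earlier) → {period 1}; Databases can't share with Physics (period 1) → nothing is left.
So 2 periods is not enough.
3 works (last occupied period: period 3): for example Econ=period 3; Physics=period 1; HCI=period 1; Networks=period 2; Databases=period 2.

3 periods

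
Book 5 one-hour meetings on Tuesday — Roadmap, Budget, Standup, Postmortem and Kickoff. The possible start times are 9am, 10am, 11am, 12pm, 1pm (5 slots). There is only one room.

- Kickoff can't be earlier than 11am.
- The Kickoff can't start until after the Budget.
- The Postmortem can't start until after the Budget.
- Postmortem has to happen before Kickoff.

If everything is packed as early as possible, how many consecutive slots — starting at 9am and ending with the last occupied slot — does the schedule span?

The precedence chain requires at least 3 distinct slots.
With at most 1 per slot and 5 meetings, at least 5 slots are needed.
5 works (last occupied slot: 1pm): for example Standup in 1pm; Postmortem in 10am; Budget in 9am; Roadmap in 12pm; Kickoff in 11am.

5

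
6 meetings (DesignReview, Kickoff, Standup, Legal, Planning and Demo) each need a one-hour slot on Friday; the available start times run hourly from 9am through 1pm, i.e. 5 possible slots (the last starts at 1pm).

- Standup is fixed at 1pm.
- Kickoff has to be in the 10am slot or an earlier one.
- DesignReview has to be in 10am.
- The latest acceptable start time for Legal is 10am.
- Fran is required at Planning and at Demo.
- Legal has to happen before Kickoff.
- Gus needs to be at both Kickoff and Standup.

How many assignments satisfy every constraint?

Splitting on Planning: it can be 9am (4), 10am (4), 11am (4), 12pm (4), 1pm (4). Listing each branch's schedules as (DesignReview, Kickoff, Standup, Legal, Demo):
Planning=9am: (10am,10am,1pm,9am,10am) (10am,10am,1pm,9am,11am) (10am,10am,1pm,9am,12pm) (10am,10am,1pm,9am,1pm) — 4.
Planning=10am: (10am,10am,1pm,9am,9am) (10am,10am,1pm,9am,11am) (10am,10am,1pm,9am,12pm) (10am,10am,1pm,9am,1pm) — 4.
Planning=11am: (10am,10am,1pm,9am,9am) (10am,10am,1pm,9am,10am) (10am,10am,1pm,9am,12pm) (10am,10am,1pm,9am,1pm) — 4.
Planning=12pm: (10am,10am,1pm,9am,9am) (10am,10am,1pm,9am,10am) (10am,10am,1pm,9am,11am) (10am,10am,1pm,9am,1pm) — 4.
Planning=1pm: (10am,10am,1pm,9am,9am) (10am,10am,1pm,9am,10am) (10am,10am,1pm,9am,11am) (10am,10am,1pm,9am,12pm) — 4.
Summing: 4 + 4 + 4 + 4 + 4 = 20.

20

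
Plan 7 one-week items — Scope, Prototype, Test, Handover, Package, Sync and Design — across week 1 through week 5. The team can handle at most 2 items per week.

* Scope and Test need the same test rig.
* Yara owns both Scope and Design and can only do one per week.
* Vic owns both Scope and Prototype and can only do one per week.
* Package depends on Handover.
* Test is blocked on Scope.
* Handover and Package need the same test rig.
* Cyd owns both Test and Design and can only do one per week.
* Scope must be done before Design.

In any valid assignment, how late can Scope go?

week 3

Downstream work caps Scope at week 4.
Scope at week 3 is achievable: Package -> week 2; Handover -> week 1; Prototype -> week 1; Scope -> week 3; Design -> week 5; Test -> week 4; Sync -> week 2.
Nothing later works — the conflict and capacity constraints rule out every week after week 3.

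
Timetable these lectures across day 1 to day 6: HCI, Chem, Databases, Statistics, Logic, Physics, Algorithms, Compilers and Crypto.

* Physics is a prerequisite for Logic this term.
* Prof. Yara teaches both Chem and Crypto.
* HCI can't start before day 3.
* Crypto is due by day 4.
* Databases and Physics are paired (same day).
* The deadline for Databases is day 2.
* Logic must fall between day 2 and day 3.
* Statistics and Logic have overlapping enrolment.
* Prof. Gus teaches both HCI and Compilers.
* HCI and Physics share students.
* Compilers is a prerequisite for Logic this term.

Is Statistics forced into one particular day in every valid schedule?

No

Statistics can be day 1 (e.g. Physics=day 1; Crypto=day 1; Statistics=day 1; Databases=day 1; Logic=day 2; Compilers=day 1; Chem=day 2; HCI=day 3; Algorithms=day 1) or day 2 (e.g. Statistics in day 2; Physics in day 1; Chem in day 2; Crypto in day 1; Compilers in day 1; Algorithms in day 1; HCI in day 3; Logic in day 3; Databases in day 1).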